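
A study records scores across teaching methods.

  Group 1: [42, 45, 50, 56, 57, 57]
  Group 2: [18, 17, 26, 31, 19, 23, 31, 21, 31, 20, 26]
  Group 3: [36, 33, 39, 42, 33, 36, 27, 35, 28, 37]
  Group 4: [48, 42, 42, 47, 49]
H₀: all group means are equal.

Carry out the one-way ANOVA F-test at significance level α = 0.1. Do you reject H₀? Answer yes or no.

Group means [51.17, 23.91, 34.60, 45.60], grand mean 35.750
SSB = Σnᵢ(x̄ᵢ−x̄)² = 3466.658; SSW = ΣΣ(x−x̄ᵢ)² = 741.342
MSB = 3466.658/3 = 1155.5525; MSW = 741.342/28 = 26.4765
F = MSB/MSW = 43.6444
df = (3, 28)
p-value (upper-tail) = 0.00000
At α=0.1: p < α → reject H₀

reject H₀: yes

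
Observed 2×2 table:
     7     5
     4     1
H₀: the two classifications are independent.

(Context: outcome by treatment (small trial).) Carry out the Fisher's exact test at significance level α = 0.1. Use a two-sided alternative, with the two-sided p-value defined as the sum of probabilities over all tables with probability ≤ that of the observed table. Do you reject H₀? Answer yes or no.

reject H₀: no

Margins: r₁=12, r₂=5, c₁=11, c₂=6, n=17
p_obs = C(12,7)·C(5,4)/C(17,11); sum pmf over tables with pmf ≤ p_obs
p-value (two-sided) = 0.60003
At α=0.1: p ≥ α → fail to reject H₀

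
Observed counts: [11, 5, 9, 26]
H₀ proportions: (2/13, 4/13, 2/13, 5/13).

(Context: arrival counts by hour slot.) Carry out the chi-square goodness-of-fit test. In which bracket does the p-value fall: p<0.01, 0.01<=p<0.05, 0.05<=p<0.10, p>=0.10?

p-value bracket: 0.01<=p<0.05

n = 51; E_i = n·p_i = [7.85, 15.69, 7.85, 19.62]
χ² = (11−7.85)²/7.85 + (5−15.69)²/15.69 + (9−7.85)²/7.85 + (26−19.62)²/19.62 = 10.8010
df = 3
p-value (upper-tail) = 0.01285
→ bracket: 0.01<=p<0.05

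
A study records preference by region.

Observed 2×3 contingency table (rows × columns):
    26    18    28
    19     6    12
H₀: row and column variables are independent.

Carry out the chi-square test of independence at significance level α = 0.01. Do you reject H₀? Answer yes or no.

reject H₀: no

Row totals [72, 37], col totals [45, 24, 40], n=109
χ² = (26−29.72)²/29.72 + (18−15.85)²/15.85 + (28−26.42)²/26.42 + (19−15.28)²/15.28 + (6−8.15)²/8.15 + (12−13.58)²/13.58 = 2.5091
df = 2
p-value (upper-tail) = 0.28521
At α=0.01: p ≥ α → fail to reject H₀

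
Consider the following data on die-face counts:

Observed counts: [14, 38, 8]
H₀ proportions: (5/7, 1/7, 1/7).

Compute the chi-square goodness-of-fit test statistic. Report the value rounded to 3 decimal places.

n = 60; E_i = n·p_i = [42.86, 8.57, 8.57]
χ² = (14−42.86)²/42.86 + (38−8.57)²/8.57 + (8−8.57)²/8.57 = 120.5067
df = 2

test statistic = 120.507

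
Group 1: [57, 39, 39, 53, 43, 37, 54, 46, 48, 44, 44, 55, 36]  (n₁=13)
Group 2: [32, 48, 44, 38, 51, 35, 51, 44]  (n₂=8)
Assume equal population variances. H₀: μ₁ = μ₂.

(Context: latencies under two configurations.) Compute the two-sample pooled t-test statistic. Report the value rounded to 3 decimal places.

test statistic = 0.897

x̄₁=45.769, s₁=7.155, n₁=13
x̄₂=42.875, s₂=7.220, n₂=8
s_p² = [12·7.155² + 7·7.220²]/19 = 51.5359
SE = √(s_p²·(1/13+1/8)) = 3.2259
t = (45.769−42.875)/3.2259 = 0.8972
df = 19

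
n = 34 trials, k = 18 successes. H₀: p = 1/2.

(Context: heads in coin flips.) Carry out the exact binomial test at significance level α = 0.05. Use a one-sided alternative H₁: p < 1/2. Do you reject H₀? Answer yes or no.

Exact binomial: n=34, k=18, p₀=1/2=0.5000
P(X≤18) from Σ C(n,i)·p₀^i·(1−p₀)^(n−i)
p-value (one-sided, H₁ less) = 0.69620
At α=0.05: p ≥ α → fail to reject H₀

reject H₀: no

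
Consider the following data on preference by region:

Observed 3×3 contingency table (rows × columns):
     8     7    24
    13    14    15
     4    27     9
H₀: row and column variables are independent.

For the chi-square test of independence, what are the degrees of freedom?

df = (r−1)(c−1) = (3−1)·(3−1) = 4

degrees of freedom = 4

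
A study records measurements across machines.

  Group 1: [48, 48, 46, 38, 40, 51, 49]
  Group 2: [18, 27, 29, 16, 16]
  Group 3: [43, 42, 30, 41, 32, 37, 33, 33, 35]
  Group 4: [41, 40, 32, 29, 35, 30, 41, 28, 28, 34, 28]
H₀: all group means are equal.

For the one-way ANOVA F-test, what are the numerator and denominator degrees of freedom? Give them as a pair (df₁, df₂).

k = 4 groups, N = 32 total
df = (k−1, N−k) = (4−1, 32−4) = (3, 28)

degrees of freedom = [3, 28]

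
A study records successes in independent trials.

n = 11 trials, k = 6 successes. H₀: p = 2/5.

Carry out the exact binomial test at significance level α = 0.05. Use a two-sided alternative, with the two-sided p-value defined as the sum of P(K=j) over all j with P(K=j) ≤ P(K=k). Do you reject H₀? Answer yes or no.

reject H₀: no

Exact binomial: n=11, k=6, p₀=2/5=0.4000
P(X=j) = C(n,j)·p₀^j·(1−p₀)^(n−j); p = Σ P(X=j) over j with P(X=j) ≤ P(X=6)
p-value (two-sided) = 0.36542
At α=0.05: p ≥ α → fail to reject H₀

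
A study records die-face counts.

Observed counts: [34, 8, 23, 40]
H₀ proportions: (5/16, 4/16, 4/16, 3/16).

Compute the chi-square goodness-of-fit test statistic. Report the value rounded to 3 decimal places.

n = 105; E_i = n·p_i = [32.81, 26.25, 26.25, 19.69]
χ² = (34−32.81)²/32.81 + (8−26.25)²/26.25 + (23−26.25)²/26.25 + (40−19.69)²/19.69 = 34.0908
df = 3

test statistic = 34.091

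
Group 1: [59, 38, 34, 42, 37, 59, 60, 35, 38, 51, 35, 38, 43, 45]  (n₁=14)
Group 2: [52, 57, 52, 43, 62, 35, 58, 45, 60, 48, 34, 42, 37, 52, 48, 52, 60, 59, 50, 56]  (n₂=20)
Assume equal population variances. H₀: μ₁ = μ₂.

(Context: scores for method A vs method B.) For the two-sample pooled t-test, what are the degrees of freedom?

df = n₁ + n₂ − 2 = 14 + 20 − 2 = 32

degrees of freedom = 32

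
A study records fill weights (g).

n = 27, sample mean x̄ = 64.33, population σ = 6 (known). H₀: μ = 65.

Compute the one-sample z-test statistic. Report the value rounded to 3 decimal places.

test statistic = -0.580

SE = σ/√n = 6/√27 = 1.1547
z = (x̄−μ₀)/SE = (64.33−65)/1.1547 = -0.5802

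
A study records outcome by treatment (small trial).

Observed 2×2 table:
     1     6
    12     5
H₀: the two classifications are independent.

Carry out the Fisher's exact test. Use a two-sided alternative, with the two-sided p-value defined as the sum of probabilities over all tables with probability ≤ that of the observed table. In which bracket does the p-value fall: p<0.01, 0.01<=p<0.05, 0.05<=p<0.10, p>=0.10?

p-value bracket: 0.01<=p<0.05

Margins: r₁=7, r₂=17, c₁=13, c₂=11, n=24
p_obs = C(7,1)·C(17,12)/C(24,13); sum pmf over tables with pmf ≤ p_obs
p-value (two-sided) = 0.02326
→ bracket: 0.01<=p<0.05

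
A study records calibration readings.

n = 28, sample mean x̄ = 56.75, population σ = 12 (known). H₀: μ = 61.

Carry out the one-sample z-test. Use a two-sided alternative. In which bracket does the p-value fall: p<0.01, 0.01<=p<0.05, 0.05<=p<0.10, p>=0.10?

SE = σ/√n = 12/√28 = 2.2678
z = (x̄−μ₀)/SE = (56.75−61)/2.2678 = -1.8741
p-value (two-sided) = 0.06092
→ bracket: 0.05<=p<0.10

p-value bracket: 0.05<=p<0.10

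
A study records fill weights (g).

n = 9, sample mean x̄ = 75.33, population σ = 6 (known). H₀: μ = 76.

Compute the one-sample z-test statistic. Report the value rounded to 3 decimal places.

test statistic = -0.335

SE = σ/√n = 6/√9 = 2.0000
z = (x̄−μ₀)/SE = (75.33−76)/2.0000 = -0.3350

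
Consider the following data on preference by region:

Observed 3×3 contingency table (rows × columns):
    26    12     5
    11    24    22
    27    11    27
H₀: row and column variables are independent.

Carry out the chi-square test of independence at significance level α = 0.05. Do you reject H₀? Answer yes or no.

Row totals [43, 57, 65], col totals [64, 47, 54], n=165
χ² = (26−16.68)²/16.68 + (12−12.25)²/12.25 + (5−14.07)²/14.07 + (11−22.11)²/22.11 + (24−16.24)²/16.24 + (22−18.65)²/18.65 + (27−25.21)²/25.21 + (11−18.52)²/18.52 + (27−21.27)²/21.27 = 25.6769
df = 4
p-value (upper-tail) = 0.00004
At α=0.05: p < α → reject H₀

reject H₀: yes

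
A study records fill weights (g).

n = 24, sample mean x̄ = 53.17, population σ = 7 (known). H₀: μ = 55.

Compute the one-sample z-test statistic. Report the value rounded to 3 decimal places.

SE = σ/√n = 7/√24 = 1.4289
z = (x̄−μ₀)/SE = (53.17−55)/1.4289 = -1.2807

test statistic = -1.281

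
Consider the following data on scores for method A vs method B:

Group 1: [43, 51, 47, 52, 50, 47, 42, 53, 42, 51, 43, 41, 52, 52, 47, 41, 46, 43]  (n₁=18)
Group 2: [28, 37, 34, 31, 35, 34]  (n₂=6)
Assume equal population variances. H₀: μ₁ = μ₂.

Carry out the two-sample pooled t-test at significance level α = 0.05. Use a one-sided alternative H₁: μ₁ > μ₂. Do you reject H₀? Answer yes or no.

x̄₁=46.833, s₁=4.356, n₁=18
x̄₂=33.167, s₂=3.189, n₂=6
s_p² = [17·4.356² + 5·3.189²]/22 = 16.9697
SE = √(s_p²·(1/18+1/6)) = 1.9419
t = (46.833−33.167)/1.9419 = 7.0377
df = 22
p-value (one-sided, H₁ greater) = 0.00000
At α=0.05: p < α → reject H₀

reject H₀: yes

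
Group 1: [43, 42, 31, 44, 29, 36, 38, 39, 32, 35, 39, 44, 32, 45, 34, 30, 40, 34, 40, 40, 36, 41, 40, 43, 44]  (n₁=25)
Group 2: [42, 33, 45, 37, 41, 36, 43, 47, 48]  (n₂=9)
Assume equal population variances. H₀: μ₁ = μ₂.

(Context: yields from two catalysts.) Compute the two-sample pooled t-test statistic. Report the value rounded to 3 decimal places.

test statistic = -1.722

x̄₁=38.040, s₁=4.852, n₁=25
x̄₂=41.333, s₂=5.123, n₂=9
s_p² = [24·4.852² + 8·5.123²]/32 = 24.2175
SE = √(s_p²·(1/25+1/9)) = 1.9130
t = (38.040−41.333)/1.9130 = -1.7216
df = 32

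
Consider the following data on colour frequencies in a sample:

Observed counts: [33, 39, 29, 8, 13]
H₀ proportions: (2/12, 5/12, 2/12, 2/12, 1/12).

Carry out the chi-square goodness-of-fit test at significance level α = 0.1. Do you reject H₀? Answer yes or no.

reject H₀: yes

n = 122; E_i = n·p_i = [20.33, 50.83, 20.33, 20.33, 10.17]
χ² = (33−20.33)²/20.33 + (39−50.83)²/50.83 + (29−20.33)²/20.33 + (8−20.33)²/20.33 + (13−10.17)²/10.17 = 22.6098
df = 4
p-value (upper-tail) = 0.00015
At α=0.1: p < α → reject H₀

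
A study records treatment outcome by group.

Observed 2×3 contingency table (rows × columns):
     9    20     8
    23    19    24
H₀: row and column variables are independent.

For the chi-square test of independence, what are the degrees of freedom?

df = (r−1)(c−1) = (2−1)·(3−1) = 2

degrees of freedom = 2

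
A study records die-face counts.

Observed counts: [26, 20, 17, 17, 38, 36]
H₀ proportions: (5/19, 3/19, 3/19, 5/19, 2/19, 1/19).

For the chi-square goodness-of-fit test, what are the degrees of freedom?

df = k − 1 = 6 − 1 = 5

degrees of freedom = 5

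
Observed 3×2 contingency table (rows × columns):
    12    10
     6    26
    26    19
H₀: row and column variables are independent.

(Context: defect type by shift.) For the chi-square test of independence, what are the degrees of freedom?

degrees of freedom = 2

df = (r−1)(c−1) = (3−1)·(2−1) = 2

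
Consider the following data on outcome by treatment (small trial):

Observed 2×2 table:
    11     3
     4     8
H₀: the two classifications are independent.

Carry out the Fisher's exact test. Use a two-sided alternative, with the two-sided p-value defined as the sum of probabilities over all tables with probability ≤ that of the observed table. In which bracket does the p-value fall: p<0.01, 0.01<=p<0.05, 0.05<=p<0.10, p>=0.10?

p-value bracket: 0.01<=p<0.05

Margins: r₁=14, r₂=12, c₁=15, c₂=11, n=26
p_obs = C(14,11)·C(12,4)/C(26,15); sum pmf over tables with pmf ≤ p_obs
p-value (two-sided) = 0.04474
→ bracket: 0.01<=p<0.05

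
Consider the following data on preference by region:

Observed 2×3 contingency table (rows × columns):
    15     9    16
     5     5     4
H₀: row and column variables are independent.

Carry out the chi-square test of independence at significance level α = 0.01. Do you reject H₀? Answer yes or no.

Row totals [40, 14], col totals [20, 14, 20], n=54
χ² = (15−14.81)²/14.81 + (9−10.37)²/10.37 + (16−14.81)²/14.81 + (5−5.19)²/5.19 + (5−3.63)²/3.63 + (4−5.19)²/5.19 = 1.0731
df = 2
p-value (upper-tail) = 0.58476
At α=0.01: p ≥ α → fail to reject H₀

reject H₀: no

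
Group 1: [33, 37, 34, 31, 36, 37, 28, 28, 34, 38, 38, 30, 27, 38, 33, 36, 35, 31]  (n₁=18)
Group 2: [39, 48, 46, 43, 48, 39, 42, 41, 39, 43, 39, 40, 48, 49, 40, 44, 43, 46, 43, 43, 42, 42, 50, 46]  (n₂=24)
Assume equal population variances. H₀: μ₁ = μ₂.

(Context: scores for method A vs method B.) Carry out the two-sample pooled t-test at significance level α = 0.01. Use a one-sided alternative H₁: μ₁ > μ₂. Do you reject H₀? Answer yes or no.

reject H₀: no

x̄₁=33.556, s₁=3.666, n₁=18
x̄₂=43.458, s₂=3.439, n₂=24
s_p² = [17·3.666² + 23·3.439²]/40 = 12.5101
SE = √(s_p²·(1/18+1/24)) = 1.1028
t = (33.556−43.458)/1.1028 = -8.9793
df = 40
p-value (one-sided, H₁ greater) = 1.00000
At α=0.01: p ≥ α → fail to reject H₀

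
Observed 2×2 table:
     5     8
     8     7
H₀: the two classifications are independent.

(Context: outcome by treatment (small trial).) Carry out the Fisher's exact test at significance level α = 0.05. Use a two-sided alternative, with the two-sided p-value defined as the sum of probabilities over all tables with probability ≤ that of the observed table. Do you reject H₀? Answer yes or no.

Margins: r₁=13, r₂=15, c₁=13, c₂=15, n=28
p_obs = C(13,5)·C(15,8)/C(28,13); sum pmf over tables with pmf ≤ p_obs
p-value (two-sided) = 0.47570
At α=0.05: p ≥ α → fail to reject H₀

reject H₀: no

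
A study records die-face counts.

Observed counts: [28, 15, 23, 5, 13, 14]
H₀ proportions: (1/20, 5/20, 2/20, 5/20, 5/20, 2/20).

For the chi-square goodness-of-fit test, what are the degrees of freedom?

degrees of freedom = 5

df = k − 1 = 6 − 1 = 5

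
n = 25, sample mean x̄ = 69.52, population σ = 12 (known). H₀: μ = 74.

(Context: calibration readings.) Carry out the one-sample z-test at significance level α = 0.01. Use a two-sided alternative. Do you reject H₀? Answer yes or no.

reject H₀: no

SE = σ/√n = 12/√25 = 2.4000
z = (x̄−μ₀)/SE = (69.52−74)/2.4000 = -1.8667
p-value (two-sided) = 0.06195
At α=0.01: p ≥ α → fail to reject H₀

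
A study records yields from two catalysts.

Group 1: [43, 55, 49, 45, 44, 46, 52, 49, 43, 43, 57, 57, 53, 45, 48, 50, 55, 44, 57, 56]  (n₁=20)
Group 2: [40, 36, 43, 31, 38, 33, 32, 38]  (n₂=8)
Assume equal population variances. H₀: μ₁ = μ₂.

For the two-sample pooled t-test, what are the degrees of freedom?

degrees of freedom = 26

df = n₁ + n₂ − 2 = 20 + 8 − 2 = 26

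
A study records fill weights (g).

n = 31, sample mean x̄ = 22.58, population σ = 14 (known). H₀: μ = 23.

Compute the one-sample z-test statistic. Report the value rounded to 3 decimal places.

test statistic = -0.167

SE = σ/√n = 14/√31 = 2.5145
z = (x̄−μ₀)/SE = (22.58−23)/2.5145 = -0.1670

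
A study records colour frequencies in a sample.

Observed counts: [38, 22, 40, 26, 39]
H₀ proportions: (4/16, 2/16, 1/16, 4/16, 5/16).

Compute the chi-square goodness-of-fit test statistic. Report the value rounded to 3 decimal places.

n = 165; E_i = n·p_i = [41.25, 20.62, 10.31, 41.25, 51.56]
χ² = (38−41.25)²/41.25 + (22−20.62)²/20.62 + (40−10.31)²/10.31 + (26−41.25)²/41.25 + (39−51.56)²/51.56 = 94.5103
df = 4

test statistic = 94.510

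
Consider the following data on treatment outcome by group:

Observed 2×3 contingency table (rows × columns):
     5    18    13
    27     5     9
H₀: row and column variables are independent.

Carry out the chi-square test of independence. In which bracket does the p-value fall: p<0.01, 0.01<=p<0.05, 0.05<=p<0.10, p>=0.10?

Row totals [36, 41], col totals [32, 23, 22], n=77
χ² = (5−14.96)²/14.96 + (18−10.75)²/10.75 + (13−10.29)²/10.29 + (27−17.04)²/17.04 + (5−12.25)²/12.25 + (9−11.71)²/11.71 = 22.9723
df = 2
p-value (upper-tail) = 0.00001
→ bracket: p<0.01

p-value bracket: p<0.01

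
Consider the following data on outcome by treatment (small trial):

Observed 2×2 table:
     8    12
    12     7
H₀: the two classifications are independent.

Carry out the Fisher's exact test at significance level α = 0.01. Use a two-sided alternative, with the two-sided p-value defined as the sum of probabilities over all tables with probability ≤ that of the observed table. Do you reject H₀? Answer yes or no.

Margins: r₁=20, r₂=19, c₁=20, c₂=19, n=39
p_obs = C(20,8)·C(19,12)/C(39,20); sum pmf over tables with pmf ≤ p_obs
p-value (two-sided) = 0.20493
At α=0.01: p ≥ α → fail to reject H₀

reject H₀: no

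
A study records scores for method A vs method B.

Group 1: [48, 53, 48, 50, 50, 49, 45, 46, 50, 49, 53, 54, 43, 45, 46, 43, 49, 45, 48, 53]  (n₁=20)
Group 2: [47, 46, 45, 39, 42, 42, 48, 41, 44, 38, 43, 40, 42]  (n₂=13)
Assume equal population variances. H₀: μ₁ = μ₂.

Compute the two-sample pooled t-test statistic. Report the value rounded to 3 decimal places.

test statistic = 4.807

x̄₁=48.350, s₁=3.313, n₁=20
x̄₂=42.846, s₂=3.051, n₂=13
s_p² = [19·3.313² + 12·3.051²]/31 = 10.3304
SE = √(s_p²·(1/20+1/13)) = 1.1451
t = (48.350−42.846)/1.1451 = 4.8066
df = 31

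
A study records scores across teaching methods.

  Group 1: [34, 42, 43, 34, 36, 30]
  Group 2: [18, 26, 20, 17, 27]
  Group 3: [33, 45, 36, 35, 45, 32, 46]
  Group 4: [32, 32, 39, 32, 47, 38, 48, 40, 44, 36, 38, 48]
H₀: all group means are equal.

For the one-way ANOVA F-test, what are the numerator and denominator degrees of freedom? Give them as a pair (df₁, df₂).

k = 4 groups, N = 30 total
df = (k−1, N−k) = (4−1, 30−4) = (3, 26)

degrees of freedom = [3, 26]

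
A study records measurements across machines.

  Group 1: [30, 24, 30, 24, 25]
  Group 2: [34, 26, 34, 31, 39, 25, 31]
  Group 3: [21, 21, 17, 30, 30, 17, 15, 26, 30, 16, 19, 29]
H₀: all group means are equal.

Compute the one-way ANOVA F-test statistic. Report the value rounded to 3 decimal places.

test statistic = 6.305

Group means [26.60, 31.43, 22.58], grand mean 26.000
SSB = Σnᵢ(x̄ᵢ−x̄)² = 348.169; SSW = ΣΣ(x−x̄ᵢ)² = 579.831
MSB = 348.169/2 = 174.0845; MSW = 579.831/21 = 27.6110
F = MSB/MSW = 6.3049
df = (2, 21)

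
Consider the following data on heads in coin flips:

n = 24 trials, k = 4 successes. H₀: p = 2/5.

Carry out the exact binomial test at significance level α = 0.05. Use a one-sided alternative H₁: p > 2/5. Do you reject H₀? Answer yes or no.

Exact binomial: n=24, k=4, p₀=2/5=0.4000
P(X≥4) from Σ C(n,i)·p₀^i·(1−p₀)^(n−i)
p-value (one-sided, H₁ greater) = 0.99650
At α=0.05: p ≥ α → fail to reject H₀

reject H₀: no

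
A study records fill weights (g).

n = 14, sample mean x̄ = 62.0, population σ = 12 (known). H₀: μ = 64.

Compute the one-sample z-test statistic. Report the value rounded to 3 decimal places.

test statistic = -0.624

SE = σ/√n = 12/√14 = 3.2071
z = (x̄−μ₀)/SE = (62.0−64)/3.2071 = -0.6236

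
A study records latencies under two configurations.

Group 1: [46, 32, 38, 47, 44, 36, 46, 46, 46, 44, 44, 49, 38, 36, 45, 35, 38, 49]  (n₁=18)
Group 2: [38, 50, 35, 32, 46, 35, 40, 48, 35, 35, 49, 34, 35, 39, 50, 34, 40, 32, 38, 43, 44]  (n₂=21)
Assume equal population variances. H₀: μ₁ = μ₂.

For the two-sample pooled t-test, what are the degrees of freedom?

degrees of freedom = 37

df = n₁ + n₂ − 2 = 18 + 21 − 2 = 37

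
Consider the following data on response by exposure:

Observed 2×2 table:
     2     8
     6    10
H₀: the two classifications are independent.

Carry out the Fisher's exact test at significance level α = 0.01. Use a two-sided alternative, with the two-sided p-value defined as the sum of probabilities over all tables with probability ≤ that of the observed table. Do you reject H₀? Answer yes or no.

Margins: r₁=10, r₂=16, c₁=8, c₂=18, n=26
p_obs = C(10,2)·C(16,6)/C(26,8); sum pmf over tables with pmf ≤ p_obs
p-value (two-sided) = 0.41985
At α=0.01: p ≥ α → fail to reject H₀

reject H₀: no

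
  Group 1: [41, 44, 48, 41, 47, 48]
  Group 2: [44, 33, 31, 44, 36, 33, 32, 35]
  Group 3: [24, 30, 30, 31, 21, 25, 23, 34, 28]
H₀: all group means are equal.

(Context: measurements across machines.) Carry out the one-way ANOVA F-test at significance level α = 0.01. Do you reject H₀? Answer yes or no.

Group means [44.83, 36.00, 27.33], grand mean 34.913
SSB = Σnᵢ(x̄ᵢ−x̄)² = 1116.993; SSW = ΣΣ(x−x̄ᵢ)² = 390.833
MSB = 1116.993/2 = 558.4964; MSW = 390.833/20 = 19.5417
F = MSB/MSW = 28.5798
df = (2, 20)
p-value (upper-tail) = 0.00000
At α=0.01: p < α → reject H₀

reject H₀: yes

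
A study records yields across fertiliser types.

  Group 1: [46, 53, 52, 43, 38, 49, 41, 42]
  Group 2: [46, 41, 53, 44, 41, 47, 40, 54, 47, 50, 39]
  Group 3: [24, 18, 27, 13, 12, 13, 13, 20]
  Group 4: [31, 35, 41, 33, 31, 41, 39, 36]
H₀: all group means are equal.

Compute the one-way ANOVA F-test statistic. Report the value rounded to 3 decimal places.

Group means [45.50, 45.64, 17.50, 35.88], grand mean 36.943
SSB = Σnᵢ(x̄ᵢ−x̄)² = 4450.465; SSW = ΣΣ(x−x̄ᵢ)² = 823.420
MSB = 4450.465/3 = 1483.4884; MSW = 823.420/31 = 26.5620
F = MSB/MSW = 55.8501
df = (3, 31)

test statistic = 55.850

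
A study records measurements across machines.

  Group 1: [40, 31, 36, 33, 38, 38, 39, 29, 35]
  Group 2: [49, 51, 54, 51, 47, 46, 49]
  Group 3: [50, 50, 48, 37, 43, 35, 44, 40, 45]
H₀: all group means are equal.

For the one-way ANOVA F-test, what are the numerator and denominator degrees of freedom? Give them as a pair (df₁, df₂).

k = 3 groups, N = 25 total
df = (k−1, N−k) = (3−1, 25−3) = (2, 22)

degrees of freedom = [2, 22]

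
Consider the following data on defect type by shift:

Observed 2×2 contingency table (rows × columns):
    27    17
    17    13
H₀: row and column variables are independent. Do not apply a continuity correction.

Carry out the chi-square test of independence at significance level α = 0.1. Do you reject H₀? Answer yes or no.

Row totals [44, 30], col totals [44, 30], n=74
χ² = (27−26.16)²/26.16 + (17−17.84)²/17.84 + (17−17.84)²/17.84 + (13−12.16)²/12.16 = 0.1633
df = 1
p-value (upper-tail) = 0.68618
At α=0.1: p ≥ α → fail to reject H₀

reject H₀: no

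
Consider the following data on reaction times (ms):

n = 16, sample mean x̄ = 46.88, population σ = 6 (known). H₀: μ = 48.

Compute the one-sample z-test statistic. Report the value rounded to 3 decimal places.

test statistic = -0.747

SE = σ/√n = 6/√16 = 1.5000
z = (x̄−μ₀)/SE = (46.88−48)/1.5000 = -0.7467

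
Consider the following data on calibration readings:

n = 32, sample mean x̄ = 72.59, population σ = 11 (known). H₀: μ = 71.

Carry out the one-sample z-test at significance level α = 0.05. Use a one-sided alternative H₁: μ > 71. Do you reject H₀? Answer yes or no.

reject H₀: no

SE = σ/√n = 11/√32 = 1.9445
z = (x̄−μ₀)/SE = (72.59−71)/1.9445 = 0.8177
p-value (one-sided, H₁ greater) = 0.20677
At α=0.05: p ≥ α → fail to reject H₀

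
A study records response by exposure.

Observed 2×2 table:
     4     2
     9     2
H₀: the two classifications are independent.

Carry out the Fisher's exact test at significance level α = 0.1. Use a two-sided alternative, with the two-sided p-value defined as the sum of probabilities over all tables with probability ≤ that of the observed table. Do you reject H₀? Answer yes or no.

reject H₀: no

Margins: r₁=6, r₂=11, c₁=13, c₂=4, n=17
p_obs = C(6,4)·C(11,9)/C(17,13); sum pmf over tables with pmf ≤ p_obs
p-value (two-sided) = 0.58403
At α=0.1: p ≥ α → fail to reject H₀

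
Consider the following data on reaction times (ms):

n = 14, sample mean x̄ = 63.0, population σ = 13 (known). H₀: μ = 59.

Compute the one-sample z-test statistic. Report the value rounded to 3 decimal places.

test statistic = 1.151

SE = σ/√n = 13/√14 = 3.4744
z = (x̄−μ₀)/SE = (63.0−59)/3.4744 = 1.1513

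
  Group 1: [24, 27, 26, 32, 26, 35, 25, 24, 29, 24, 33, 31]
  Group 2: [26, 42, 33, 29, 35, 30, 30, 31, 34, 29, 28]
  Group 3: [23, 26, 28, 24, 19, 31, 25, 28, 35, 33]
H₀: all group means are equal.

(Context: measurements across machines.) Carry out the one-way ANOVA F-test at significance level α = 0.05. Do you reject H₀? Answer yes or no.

reject H₀: no

Group means [28.00, 31.55, 27.20], grand mean 28.939
SSB = Σnᵢ(x̄ᵢ−x̄)² = 115.552; SSW = ΣΣ(x−x̄ᵢ)² = 568.327
MSB = 115.552/2 = 57.7758; MSW = 568.327/30 = 18.9442
F = MSB/MSW = 3.0498
df = (2, 30)
p-value (upper-tail) = 0.06227
At α=0.05: p ≥ α → fail to reject H₀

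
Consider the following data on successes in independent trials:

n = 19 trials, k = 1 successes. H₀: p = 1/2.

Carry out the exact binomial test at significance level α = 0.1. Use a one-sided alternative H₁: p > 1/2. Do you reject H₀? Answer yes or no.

Exact binomial: n=19, k=1, p₀=1/2=0.5000
P(X≥1) from Σ C(n,i)·p₀^i·(1−p₀)^(n−i)
p-value (one-sided, H₁ greater) = 1.00000
At α=0.1: p ≥ α → fail to reject H₀

reject H₀: no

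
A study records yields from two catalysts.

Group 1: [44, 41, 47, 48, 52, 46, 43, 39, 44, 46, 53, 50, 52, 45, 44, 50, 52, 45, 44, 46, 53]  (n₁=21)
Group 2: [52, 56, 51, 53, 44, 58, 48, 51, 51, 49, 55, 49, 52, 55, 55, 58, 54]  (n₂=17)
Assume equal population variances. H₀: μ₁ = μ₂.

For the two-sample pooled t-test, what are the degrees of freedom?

df = n₁ + n₂ − 2 = 21 + 17 − 2 = 36

degrees of freedom = 36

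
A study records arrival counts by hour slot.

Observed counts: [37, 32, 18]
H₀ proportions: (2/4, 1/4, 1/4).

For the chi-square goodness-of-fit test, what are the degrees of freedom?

df = k − 1 = 3 − 1 = 2

degrees of freedom = 2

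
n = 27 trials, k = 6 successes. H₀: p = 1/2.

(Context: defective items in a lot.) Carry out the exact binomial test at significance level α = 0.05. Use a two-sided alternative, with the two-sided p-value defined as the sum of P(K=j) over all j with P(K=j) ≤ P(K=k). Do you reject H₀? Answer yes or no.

Exact binomial: n=27, k=6, p₀=1/2=0.5000
P(X=j) = C(n,j)·p₀^j·(1−p₀)^(n−j); p = Σ P(X=j) over j with P(X=j) ≤ P(X=6)
p-value (two-sided) = 0.00592
At α=0.05: p < α → reject H₀

reject H₀: yes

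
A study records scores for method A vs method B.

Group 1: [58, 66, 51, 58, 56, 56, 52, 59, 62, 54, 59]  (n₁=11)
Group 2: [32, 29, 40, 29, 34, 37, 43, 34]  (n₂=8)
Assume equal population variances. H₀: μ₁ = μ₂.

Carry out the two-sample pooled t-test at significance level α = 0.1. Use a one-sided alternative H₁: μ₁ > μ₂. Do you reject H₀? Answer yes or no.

reject H₀: yes

x̄₁=57.364, s₁=4.319, n₁=11
x̄₂=34.750, s₂=5.007, n₂=8
s_p² = [10·4.319² + 7·5.007²]/17 = 21.2968
SE = √(s_p²·(1/11+1/8)) = 2.1443
t = (57.364−34.750)/2.1443 = 10.5458
df = 17
p-value (one-sided, H₁ greater) = 0.00000
At α=0.1: p < α → reject H₀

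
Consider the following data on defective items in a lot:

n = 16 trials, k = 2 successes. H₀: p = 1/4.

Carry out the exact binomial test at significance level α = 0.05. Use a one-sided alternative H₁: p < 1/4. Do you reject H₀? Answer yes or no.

Exact binomial: n=16, k=2, p₀=1/4=0.2500
P(X≤2) from Σ C(n,i)·p₀^i·(1−p₀)^(n−i)
p-value (one-sided, H₁ less) = 0.19711
At α=0.05: p ≥ α → fail to reject H₀

reject H₀: no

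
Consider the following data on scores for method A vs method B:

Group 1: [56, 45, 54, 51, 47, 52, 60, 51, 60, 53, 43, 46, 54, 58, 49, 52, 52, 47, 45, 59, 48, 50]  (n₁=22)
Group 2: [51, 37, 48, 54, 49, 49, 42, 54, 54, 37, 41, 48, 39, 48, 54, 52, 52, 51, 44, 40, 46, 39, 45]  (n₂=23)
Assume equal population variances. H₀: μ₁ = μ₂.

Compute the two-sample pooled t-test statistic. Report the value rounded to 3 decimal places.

test statistic = 2.941

x̄₁=51.455, s₁=5.012, n₁=22
x̄₂=46.696, s₂=5.795, n₂=23
s_p² = [21·5.012² + 22·5.795²]/43 = 29.4494
SE = √(s_p²·(1/22+1/23)) = 1.6183
t = (51.455−46.696)/1.6183 = 2.9406
df = 43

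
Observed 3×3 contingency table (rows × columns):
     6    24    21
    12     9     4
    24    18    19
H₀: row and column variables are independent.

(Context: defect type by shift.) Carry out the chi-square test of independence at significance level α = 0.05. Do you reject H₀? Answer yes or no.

reject H₀: yes

Row totals [51, 25, 61], col totals [42, 51, 44], n=137
χ² = (6−15.64)²/15.64 + (24−18.99)²/18.99 + (21−16.38)²/16.38 + (12−7.66)²/7.66 + (9−9.31)²/9.31 + (4−8.03)²/8.03 + (24−18.70)²/18.70 + (18−22.71)²/22.71 + (19−19.59)²/19.59 = 15.5459
df = 4
p-value (upper-tail) = 0.00369
At α=0.05: p < α → reject H₀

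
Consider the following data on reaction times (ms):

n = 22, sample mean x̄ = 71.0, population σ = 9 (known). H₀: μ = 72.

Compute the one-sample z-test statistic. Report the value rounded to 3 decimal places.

test statistic = -0.521

SE = σ/√n = 9/√22 = 1.9188
z = (x̄−μ₀)/SE = (71.0−72)/1.9188 = -0.5212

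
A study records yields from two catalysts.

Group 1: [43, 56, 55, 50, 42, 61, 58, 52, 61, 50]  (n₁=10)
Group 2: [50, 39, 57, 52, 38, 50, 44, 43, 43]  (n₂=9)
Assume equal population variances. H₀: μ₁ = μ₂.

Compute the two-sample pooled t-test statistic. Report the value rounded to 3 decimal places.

x̄₁=52.800, s₁=6.713, n₁=10
x̄₂=46.222, s₂=6.360, n₂=9
s_p² = [9·6.713² + 8·6.360²]/17 = 42.8915
SE = √(s_p²·(1/10+1/9)) = 3.0091
t = (52.800−46.222)/3.0091 = 2.1859
df = 17

test statistic = 2.186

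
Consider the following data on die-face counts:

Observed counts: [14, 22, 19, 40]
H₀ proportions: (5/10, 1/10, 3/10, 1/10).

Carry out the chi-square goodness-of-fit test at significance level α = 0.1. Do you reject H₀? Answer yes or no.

n = 95; E_i = n·p_i = [47.50, 9.50, 28.50, 9.50]
χ² = (14−47.50)²/47.50 + (22−9.50)²/9.50 + (19−28.50)²/28.50 + (40−9.50)²/9.50 = 141.1614
df = 3
p-value (upper-tail) = 0.00000
At α=0.1: p < α → reject H₀

reject H₀: yes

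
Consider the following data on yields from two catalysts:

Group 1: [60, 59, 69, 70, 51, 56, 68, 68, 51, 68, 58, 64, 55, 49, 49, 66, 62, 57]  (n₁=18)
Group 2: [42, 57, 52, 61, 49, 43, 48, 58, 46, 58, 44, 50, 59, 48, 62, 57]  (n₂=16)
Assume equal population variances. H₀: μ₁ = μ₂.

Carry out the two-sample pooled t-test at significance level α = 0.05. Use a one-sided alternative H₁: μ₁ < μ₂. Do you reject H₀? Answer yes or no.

reject H₀: no

x̄₁=60.000, s₁=7.227, n₁=18
x̄₂=52.125, s₂=6.722, n₂=16
s_p² = [17·7.227² + 15·6.722²]/32 = 48.9297
SE = √(s_p²·(1/18+1/16)) = 2.4034
t = (60.000−52.125)/2.4034 = 3.2766
df = 32
p-value (one-sided, H₁ less) = 0.99873
At α=0.05: p ≥ α → fail to reject H₀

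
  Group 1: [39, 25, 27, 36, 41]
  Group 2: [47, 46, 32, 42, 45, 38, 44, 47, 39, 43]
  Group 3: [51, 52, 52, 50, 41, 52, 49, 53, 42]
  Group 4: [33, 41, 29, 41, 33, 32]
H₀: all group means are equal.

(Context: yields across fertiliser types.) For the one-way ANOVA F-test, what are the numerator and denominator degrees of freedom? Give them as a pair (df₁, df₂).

k = 4 groups, N = 30 total
df = (k−1, N−k) = (4−1, 30−4) = (3, 26)

degrees of freedom = [3, 26]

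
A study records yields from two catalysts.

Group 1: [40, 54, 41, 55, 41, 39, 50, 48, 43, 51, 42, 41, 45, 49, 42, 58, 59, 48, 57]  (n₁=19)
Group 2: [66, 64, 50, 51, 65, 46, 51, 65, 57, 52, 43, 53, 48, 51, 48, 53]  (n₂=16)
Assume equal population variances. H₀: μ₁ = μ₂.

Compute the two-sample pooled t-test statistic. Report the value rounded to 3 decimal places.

x̄₁=47.526, s₁=6.645, n₁=19
x̄₂=53.938, s₂=7.307, n₂=16
s_p² = [18·6.645² + 15·7.307²]/33 = 48.3538
SE = √(s_p²·(1/19+1/16)) = 2.3595
t = (47.526−53.938)/2.3595 = -2.7172
df = 33

test statistic = -2.717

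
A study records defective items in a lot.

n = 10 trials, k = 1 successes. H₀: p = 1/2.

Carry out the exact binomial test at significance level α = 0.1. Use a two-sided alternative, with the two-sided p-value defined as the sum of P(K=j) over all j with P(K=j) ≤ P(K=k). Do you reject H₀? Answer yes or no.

Exact binomial: n=10, k=1, p₀=1/2=0.5000
P(X=j) = C(n,j)·p₀^j·(1−p₀)^(n−j); p = Σ P(X=j) over j with P(X=j) ≤ P(X=1)
p-value (two-sided) = 0.02148
At α=0.1: p < α → reject H₀

reject H₀: yes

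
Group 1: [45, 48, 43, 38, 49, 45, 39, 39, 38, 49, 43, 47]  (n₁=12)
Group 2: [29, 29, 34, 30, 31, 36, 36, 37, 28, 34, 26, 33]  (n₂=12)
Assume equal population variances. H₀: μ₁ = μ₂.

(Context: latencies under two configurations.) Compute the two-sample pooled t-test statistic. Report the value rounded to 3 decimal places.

x̄₁=43.583, s₁=4.252, n₁=12
x̄₂=31.917, s₂=3.579, n₂=12
s_p² = [11·4.252² + 11·3.579²]/22 = 15.4470
SE = √(s_p²·(1/12+1/12)) = 1.6045
t = (43.583−31.917)/1.6045 = 7.2711
df = 22

test statistic = 7.271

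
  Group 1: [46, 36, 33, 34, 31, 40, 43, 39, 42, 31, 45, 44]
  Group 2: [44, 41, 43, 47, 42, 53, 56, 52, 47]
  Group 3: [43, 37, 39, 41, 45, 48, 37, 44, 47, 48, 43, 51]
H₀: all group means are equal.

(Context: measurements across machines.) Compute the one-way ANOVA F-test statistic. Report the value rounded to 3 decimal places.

test statistic = 7.439

Group means [38.67, 47.22, 43.58], grand mean 42.788
SSB = Σnᵢ(x̄ᵢ−x̄)² = 388.376; SSW = ΣΣ(x−x̄ᵢ)² = 783.139
MSB = 388.376/2 = 194.1881; MSW = 783.139/30 = 26.1046
F = MSB/MSW = 7.4388
df = (2, 30)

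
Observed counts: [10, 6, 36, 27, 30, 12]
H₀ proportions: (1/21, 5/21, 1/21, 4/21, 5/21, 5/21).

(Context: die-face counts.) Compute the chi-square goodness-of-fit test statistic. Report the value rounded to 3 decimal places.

n = 121; E_i = n·p_i = [5.76, 28.81, 5.76, 23.05, 28.81, 28.81]
χ² = (10−5.76)²/5.76 + (6−28.81)²/28.81 + (36−5.76)²/5.76 + (27−23.05)²/23.05 + (30−28.81)²/28.81 + (12−28.81)²/28.81 = 190.3988
df = 5

test statistic = 190.399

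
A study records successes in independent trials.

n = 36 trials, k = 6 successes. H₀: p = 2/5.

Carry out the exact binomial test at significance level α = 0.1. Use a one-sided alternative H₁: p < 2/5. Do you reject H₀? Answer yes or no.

Exact binomial: n=36, k=6, p₀=2/5=0.4000
P(X≤6) from Σ C(n,i)·p₀^i·(1−p₀)^(n−i)
p-value (one-sided, H₁ less) = 0.00242
At α=0.1: p < α → reject H₀

reject H₀: yes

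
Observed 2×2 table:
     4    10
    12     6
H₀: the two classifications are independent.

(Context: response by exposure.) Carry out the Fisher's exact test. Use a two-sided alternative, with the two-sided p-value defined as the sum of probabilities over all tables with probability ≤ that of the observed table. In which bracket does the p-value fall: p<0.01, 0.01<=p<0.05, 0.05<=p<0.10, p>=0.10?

p-value bracket: 0.05<=p<0.10

Margins: r₁=14, r₂=18, c₁=16, c₂=16, n=32
p_obs = C(14,4)·C(18,12)/C(32,16); sum pmf over tables with pmf ≤ p_obs
p-value (two-sided) = 0.07317
→ bracket: 0.05<=p<0.10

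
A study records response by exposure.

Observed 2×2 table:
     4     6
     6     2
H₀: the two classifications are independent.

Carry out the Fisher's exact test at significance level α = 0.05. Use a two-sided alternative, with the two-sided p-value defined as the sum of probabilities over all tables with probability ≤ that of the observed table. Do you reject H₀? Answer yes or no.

Margins: r₁=10, r₂=8, c₁=10, c₂=8, n=18
p_obs = C(10,4)·C(8,6)/C(18,10); sum pmf over tables with pmf ≤ p_obs
p-value (two-sided) = 0.18799
At α=0.05: p ≥ α → fail to reject H₀

reject H₀: no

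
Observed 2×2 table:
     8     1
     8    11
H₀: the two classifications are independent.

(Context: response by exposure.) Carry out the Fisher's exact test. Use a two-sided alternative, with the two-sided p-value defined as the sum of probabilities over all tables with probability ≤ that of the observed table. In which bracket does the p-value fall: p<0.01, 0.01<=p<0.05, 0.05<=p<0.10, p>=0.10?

p-value bracket: 0.01<=p<0.05

Margins: r₁=9, r₂=19, c₁=16, c₂=12, n=28
p_obs = C(9,8)·C(19,8)/C(28,16); sum pmf over tables with pmf ≤ p_obs
p-value (two-sided) = 0.03896
→ bracket: 0.01<=p<0.05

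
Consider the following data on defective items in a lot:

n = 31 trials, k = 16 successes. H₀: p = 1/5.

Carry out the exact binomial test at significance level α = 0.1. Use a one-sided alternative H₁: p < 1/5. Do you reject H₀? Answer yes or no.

reject H₀: no

Exact binomial: n=31, k=16, p₀=1/5=0.2000
P(X≤16) from Σ C(n,i)·p₀^i·(1−p₀)^(n−i)
p-value (one-sided, H₁ less) = 0.99998
At α=0.1: p ≥ α → fail to reject H₀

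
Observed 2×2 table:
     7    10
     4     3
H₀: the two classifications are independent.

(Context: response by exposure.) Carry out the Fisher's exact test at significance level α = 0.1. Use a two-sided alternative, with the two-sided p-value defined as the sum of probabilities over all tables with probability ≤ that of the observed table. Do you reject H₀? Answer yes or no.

reject H₀: no

Margins: r₁=17, r₂=7, c₁=11, c₂=13, n=24
p_obs = C(17,7)·C(7,4)/C(24,11); sum pmf over tables with pmf ≤ p_obs
p-value (two-sided) = 0.65913
At α=0.1: p ≥ α → fail to reject H₀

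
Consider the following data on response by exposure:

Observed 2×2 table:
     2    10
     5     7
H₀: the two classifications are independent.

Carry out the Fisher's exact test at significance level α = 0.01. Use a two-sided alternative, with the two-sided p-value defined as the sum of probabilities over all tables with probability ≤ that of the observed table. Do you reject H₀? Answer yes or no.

Margins: r₁=12, r₂=12, c₁=7, c₂=17, n=24
p_obs = C(12,2)·C(12,5)/C(24,7); sum pmf over tables with pmf ≤ p_obs
p-value (two-sided) = 0.37071
At α=0.01: p ≥ α → fail to reject H₀

reject H₀: no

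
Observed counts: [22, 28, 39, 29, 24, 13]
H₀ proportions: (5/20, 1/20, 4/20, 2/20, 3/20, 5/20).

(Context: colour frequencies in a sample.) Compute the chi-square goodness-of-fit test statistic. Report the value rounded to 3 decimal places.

n = 155; E_i = n·p_i = [38.75, 7.75, 31.00, 15.50, 23.25, 38.75]
χ² = (22−38.75)²/38.75 + (28−7.75)²/7.75 + (39−31.00)²/31.00 + (29−15.50)²/15.50 + (24−23.25)²/23.25 + (13−38.75)²/38.75 = 91.1097
df = 5

test statistic = 91.110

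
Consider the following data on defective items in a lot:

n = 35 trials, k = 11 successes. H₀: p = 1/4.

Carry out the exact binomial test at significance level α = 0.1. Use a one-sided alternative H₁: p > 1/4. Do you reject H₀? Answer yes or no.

Exact binomial: n=35, k=11, p₀=1/4=0.2500
P(X≥11) from Σ C(n,i)·p₀^i·(1−p₀)^(n−i)
p-value (one-sided, H₁ greater) = 0.24192
At α=0.1: p ≥ α → fail to reject H₀

reject H₀: no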